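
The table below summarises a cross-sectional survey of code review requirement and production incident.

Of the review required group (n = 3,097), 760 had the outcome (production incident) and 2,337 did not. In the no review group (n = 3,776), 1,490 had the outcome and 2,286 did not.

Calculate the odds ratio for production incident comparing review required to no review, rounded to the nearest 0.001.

From the description: a = 760, b = 2337, c = 1490, d = 2286.
OR = (a·d)/(b·c) = (760 × 2286) / (2337 × 1490) = 1737360 / 3482130 = 0.49894
Exposure is associated with lower odds of production incident (OR = 0.50 < 1).

0.499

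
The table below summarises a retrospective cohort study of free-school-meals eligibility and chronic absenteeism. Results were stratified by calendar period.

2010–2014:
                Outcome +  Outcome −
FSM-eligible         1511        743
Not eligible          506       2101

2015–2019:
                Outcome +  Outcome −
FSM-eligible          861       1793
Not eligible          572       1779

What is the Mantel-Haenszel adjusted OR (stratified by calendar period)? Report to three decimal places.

OR_MH = Σ(aᵢdᵢ/nᵢ) / Σ(bᵢcᵢ/nᵢ), where nᵢ is the stratum total.
Stratum 1 (2010–2014): n = 4861; a·d/n = 1511·2101/4861 = 653.0778; b·c/n = 743·506/4861 = 77.3417
Stratum 2 (2015–2019): n = 5005; a·d/n = 861·1779/5005 = 306.0378; b·c/n = 1793·572/5005 = 204.9143
OR_MH = (653.0778 + 306.0378) / (77.3417 + 204.9143) = 959.1155 / 282.2560 = 3.39803

3.398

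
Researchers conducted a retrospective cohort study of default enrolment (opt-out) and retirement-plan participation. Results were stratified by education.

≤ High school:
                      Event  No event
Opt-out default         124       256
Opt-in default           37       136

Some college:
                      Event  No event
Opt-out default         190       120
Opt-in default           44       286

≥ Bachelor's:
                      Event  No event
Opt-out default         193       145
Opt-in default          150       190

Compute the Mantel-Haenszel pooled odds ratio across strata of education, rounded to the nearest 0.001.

OR_MH = Σ(aᵢdᵢ/nᵢ) / Σ(bᵢcᵢ/nᵢ), where nᵢ is the stratum total.
Stratum 1 (≤ High school): n = 553; a·d/n = 124·136/553 = 30.4955; b·c/n = 256·37/553 = 17.1284
Stratum 2 (Some college): n = 640; a·d/n = 190·286/640 = 84.9062; b·c/n = 120·44/640 = 8.2500
Stratum 3 (≥ Bachelor's): n = 678; a·d/n = 193·190/678 = 54.0855; b·c/n = 145·150/678 = 32.0796
OR_MH = (30.4955 + 84.9062 + 54.0855) / (17.1284 + 8.2500 + 32.0796) = 169.4873 / 57.4580 = 2.94976

2.950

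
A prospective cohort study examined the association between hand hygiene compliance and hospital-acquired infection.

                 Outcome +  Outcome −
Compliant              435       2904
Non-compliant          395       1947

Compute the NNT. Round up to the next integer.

27

Risk in treated group = 435/3339 = 0.13028; risk in control = 395/2342 = 0.16866.
Absolute risk reduction = 0.16866 − 0.13028 = 0.03838
NNT = 1 / ARR = 1 / 0.03838 = 26.055 → round up → 27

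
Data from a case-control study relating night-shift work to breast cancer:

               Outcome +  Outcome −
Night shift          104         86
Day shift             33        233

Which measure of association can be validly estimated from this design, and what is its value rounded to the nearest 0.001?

Cells: a = 104, b = 86, c = 33, d = 233.
This is a case-control study: participants were sampled on outcome status, so risks in the source population cannot be estimated directly — relative risk is not valid here. The odds ratio is the appropriate measure.
OR = (a·d)/(b·c) = (104 × 233) / (86 × 33) = 24232 / 2838 = 8.53841

8.538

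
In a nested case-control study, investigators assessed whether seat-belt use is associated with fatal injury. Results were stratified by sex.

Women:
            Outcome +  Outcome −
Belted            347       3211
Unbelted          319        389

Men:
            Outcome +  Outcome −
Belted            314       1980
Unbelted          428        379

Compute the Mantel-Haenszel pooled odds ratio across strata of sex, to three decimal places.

0.136

OR_MH = Σ(aᵢdᵢ/nᵢ) / Σ(bᵢcᵢ/nᵢ), where nᵢ is the stratum total.
Stratum 1 (Women): n = 4266; a·d/n = 347·389/4266 = 31.6416; b·c/n = 3211·319/4266 = 240.1099
Stratum 2 (Men): n = 3101; a·d/n = 314·379/3101 = 38.3767; b·c/n = 1980·428/3101 = 273.2796
OR_MH = (31.6416 + 38.3767) / (240.1099 + 273.2796) = 70.0182 / 513.3895 = 0.13638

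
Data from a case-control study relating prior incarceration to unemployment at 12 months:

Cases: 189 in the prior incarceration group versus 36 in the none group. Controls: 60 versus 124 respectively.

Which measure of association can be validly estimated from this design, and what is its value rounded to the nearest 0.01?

10.85

From the description: a = 189, b = 60, c = 36, d = 124.
This is a case-control study: participants were sampled on outcome status, so risks in the source population cannot be estimated directly — relative risk is not valid here. The odds ratio is the appropriate measure.
OR = (a·d)/(b·c) = (189 × 124) / (60 × 36) = 23436 / 2160 = 10.85000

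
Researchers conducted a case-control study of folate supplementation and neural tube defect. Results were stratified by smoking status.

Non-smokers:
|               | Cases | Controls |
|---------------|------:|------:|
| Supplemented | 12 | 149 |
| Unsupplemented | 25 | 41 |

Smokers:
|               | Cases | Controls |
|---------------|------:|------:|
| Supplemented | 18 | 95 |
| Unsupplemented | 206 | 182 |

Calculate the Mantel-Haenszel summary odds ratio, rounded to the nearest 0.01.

0.16

OR_MH = Σ(aᵢdᵢ/nᵢ) / Σ(bᵢcᵢ/nᵢ), where nᵢ is the stratum total.
Stratum 1 (Non-smokers): n = 227; a·d/n = 12·41/227 = 2.1674; b·c/n = 149·25/227 = 16.4097
Stratum 2 (Smokers): n = 501; a·d/n = 18·182/501 = 6.5389; b·c/n = 95·206/501 = 39.0619
OR_MH = (2.1674 + 6.5389) / (16.4097 + 39.0619) = 8.7063 / 55.4716 = 0.15695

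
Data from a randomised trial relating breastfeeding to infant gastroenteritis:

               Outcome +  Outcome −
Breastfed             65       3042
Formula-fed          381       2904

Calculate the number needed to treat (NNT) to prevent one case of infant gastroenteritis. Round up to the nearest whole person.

Risk in treated group = 65/3107 = 0.02092; risk in control = 381/3285 = 0.11598.
Absolute risk reduction = 0.11598 − 0.02092 = 0.09506
NNT = 1 / ARR = 1 / 0.09506 = 10.520 → round up → 11

11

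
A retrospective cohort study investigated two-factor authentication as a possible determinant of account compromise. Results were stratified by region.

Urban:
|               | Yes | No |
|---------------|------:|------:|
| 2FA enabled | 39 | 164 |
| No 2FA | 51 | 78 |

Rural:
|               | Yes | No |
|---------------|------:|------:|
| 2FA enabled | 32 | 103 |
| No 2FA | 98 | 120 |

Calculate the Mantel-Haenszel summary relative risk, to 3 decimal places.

RR_MH = Σ(aᵢ·n₀ᵢ/nᵢ) / Σ(cᵢ·n₁ᵢ/nᵢ), with n₁ᵢ = aᵢ+bᵢ (exposed), n₀ᵢ = cᵢ+dᵢ (unexposed), nᵢ = n₁ᵢ+n₀ᵢ.
Stratum 1 (Urban): n₁ = 203, n₀ = 129, n = 332; a·n₀/n = 39·129/332 = 15.1536; c·n₁/n = 51·203/332 = 31.1837
Stratum 2 (Rural): n₁ = 135, n₀ = 218, n = 353; a·n₀/n = 32·218/353 = 19.7620; c·n₁/n = 98·135/353 = 37.4788
RR_MH = (15.1536 + 19.7620) / (31.1837 + 37.4788) = 34.9157 / 68.6625 = 0.50851

0.509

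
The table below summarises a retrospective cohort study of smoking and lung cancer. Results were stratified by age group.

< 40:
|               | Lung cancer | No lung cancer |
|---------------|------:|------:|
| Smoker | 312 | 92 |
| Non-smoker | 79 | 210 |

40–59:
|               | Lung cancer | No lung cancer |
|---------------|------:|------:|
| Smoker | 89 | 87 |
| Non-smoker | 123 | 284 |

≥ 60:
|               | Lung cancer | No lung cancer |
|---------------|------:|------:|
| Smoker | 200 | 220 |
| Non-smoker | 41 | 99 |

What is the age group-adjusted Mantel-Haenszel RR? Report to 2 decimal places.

2.13

RR_MH = Σ(aᵢ·n₀ᵢ/nᵢ) / Σ(cᵢ·n₁ᵢ/nᵢ), with n₁ᵢ = aᵢ+bᵢ (exposed), n₀ᵢ = cᵢ+dᵢ (unexposed), nᵢ = n₁ᵢ+n₀ᵢ.
Stratum 1 (< 40): n₁ = 404, n₀ = 289, n = 693; a·n₀/n = 312·289/693 = 130.1126; c·n₁/n = 79·404/693 = 46.0548
Stratum 2 (40–59): n₁ = 176, n₀ = 407, n = 583; a·n₀/n = 89·407/583 = 62.1321; c·n₁/n = 123·176/583 = 37.1321
Stratum 3 (≥ 60): n₁ = 420, n₀ = 140, n = 560; a·n₀/n = 200·140/560 = 50.0000; c·n₁/n = 41·420/560 = 30.7500
RR_MH = (130.1126 + 62.1321 + 50.0000) / (46.0548 + 37.1321 + 30.7500) = 242.2446 / 113.9369 = 2.12613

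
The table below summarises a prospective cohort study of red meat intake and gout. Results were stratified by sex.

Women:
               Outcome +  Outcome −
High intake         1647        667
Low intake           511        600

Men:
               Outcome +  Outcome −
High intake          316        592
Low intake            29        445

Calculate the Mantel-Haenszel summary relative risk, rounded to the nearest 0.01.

RR_MH = Σ(aᵢ·n₀ᵢ/nᵢ) / Σ(cᵢ·n₁ᵢ/nᵢ), with n₁ᵢ = aᵢ+bᵢ (exposed), n₀ᵢ = cᵢ+dᵢ (unexposed), nᵢ = n₁ᵢ+n₀ᵢ.
Stratum 1 (Women): n₁ = 2314, n₀ = 1111, n = 3425; a·n₀/n = 1647·1111/3425 = 534.2531; c·n₁/n = 511·2314/3425 = 345.2420
Stratum 2 (Men): n₁ = 908, n₀ = 474, n = 1382; a·n₀/n = 316·474/1382 = 108.3821; c·n₁/n = 29·908/1382 = 19.0535
RR_MH = (534.2531 + 108.3821) / (345.2420 + 19.0535) = 642.6352 / 364.2956 = 1.76405

1.76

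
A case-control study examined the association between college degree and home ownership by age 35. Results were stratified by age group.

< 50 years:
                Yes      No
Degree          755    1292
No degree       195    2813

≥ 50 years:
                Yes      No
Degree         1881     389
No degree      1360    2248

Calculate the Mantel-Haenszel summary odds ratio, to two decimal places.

8.15

OR_MH = Σ(aᵢdᵢ/nᵢ) / Σ(bᵢcᵢ/nᵢ), where nᵢ is the stratum total.
Stratum 1 (< 50 years): n = 5055; a·d/n = 755·2813/5055 = 420.1414; b·c/n = 1292·195/5055 = 49.8398
Stratum 2 (≥ 50 years): n = 5878; a·d/n = 1881·2248/5878 = 719.3753; b·c/n = 389·1360/5878 = 90.0034
OR_MH = (420.1414 + 719.3753) / (49.8398 + 90.0034) = 1139.5167 / 139.8432 = 8.14853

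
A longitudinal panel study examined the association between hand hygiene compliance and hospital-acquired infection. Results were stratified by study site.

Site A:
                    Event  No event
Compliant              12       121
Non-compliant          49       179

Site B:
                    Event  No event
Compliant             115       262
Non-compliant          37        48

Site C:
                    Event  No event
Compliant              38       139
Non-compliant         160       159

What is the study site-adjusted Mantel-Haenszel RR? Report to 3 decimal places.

0.505

RR_MH = Σ(aᵢ·n₀ᵢ/nᵢ) / Σ(cᵢ·n₁ᵢ/nᵢ), with n₁ᵢ = aᵢ+bᵢ (exposed), n₀ᵢ = cᵢ+dᵢ (unexposed), nᵢ = n₁ᵢ+n₀ᵢ.
Stratum 1 (Site A): n₁ = 133, n₀ = 228, n = 361; a·n₀/n = 12·228/361 = 7.5789; c·n₁/n = 49·133/361 = 18.0526
Stratum 2 (Site B): n₁ = 377, n₀ = 85, n = 462; a·n₀/n = 115·85/462 = 21.1580; c·n₁/n = 37·377/462 = 30.1926
Stratum 3 (Site C): n₁ = 177, n₀ = 319, n = 496; a·n₀/n = 38·319/496 = 24.4395; c·n₁/n = 160·177/496 = 57.0968
RR_MH = (7.5789 + 21.1580 + 24.4395) / (18.0526 + 30.1926 + 57.0968) = 53.1765 / 105.3420 = 0.50480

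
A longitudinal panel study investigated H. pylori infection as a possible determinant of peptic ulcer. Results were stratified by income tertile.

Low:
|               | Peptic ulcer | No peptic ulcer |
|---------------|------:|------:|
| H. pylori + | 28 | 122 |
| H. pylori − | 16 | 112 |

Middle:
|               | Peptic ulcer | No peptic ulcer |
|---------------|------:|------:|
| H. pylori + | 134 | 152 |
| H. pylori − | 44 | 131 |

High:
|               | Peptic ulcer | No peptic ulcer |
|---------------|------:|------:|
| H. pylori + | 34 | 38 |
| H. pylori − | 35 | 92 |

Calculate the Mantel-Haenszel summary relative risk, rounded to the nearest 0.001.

1.759

RR_MH = Σ(aᵢ·n₀ᵢ/nᵢ) / Σ(cᵢ·n₁ᵢ/nᵢ), with n₁ᵢ = aᵢ+bᵢ (exposed), n₀ᵢ = cᵢ+dᵢ (unexposed), nᵢ = n₁ᵢ+n₀ᵢ.
Stratum 1 (Low): n₁ = 150, n₀ = 128, n = 278; a·n₀/n = 28·128/278 = 12.8921; c·n₁/n = 16·150/278 = 8.6331
Stratum 2 (Middle): n₁ = 286, n₀ = 175, n = 461; a·n₀/n = 134·175/461 = 50.8677; c·n₁/n = 44·286/461 = 27.2972
Stratum 3 (High): n₁ = 72, n₀ = 127, n = 199; a·n₀/n = 34·127/199 = 21.6985; c·n₁/n = 35·72/199 = 12.6633
RR_MH = (12.8921 + 50.8677 + 21.6985) / (8.6331 + 27.2972 + 12.6633) = 85.4583 / 48.5936 = 1.75863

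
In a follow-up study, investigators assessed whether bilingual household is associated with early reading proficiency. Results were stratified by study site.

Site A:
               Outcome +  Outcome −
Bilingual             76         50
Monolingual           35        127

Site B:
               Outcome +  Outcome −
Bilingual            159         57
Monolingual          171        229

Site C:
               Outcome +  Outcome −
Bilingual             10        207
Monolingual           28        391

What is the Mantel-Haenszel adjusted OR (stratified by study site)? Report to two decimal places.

3.18

OR_MH = Σ(aᵢdᵢ/nᵢ) / Σ(bᵢcᵢ/nᵢ), where nᵢ is the stratum total.
Stratum 1 (Site A): n = 288; a·d/n = 76·127/288 = 33.5139; b·c/n = 50·35/288 = 6.0764
Stratum 2 (Site B): n = 616; a·d/n = 159·229/616 = 59.1088; b·c/n = 57·171/616 = 15.8231
Stratum 3 (Site C): n = 636; a·d/n = 10·391/636 = 6.1478; b·c/n = 207·28/636 = 9.1132
OR_MH = (33.5139 + 59.1088 + 6.1478) / (6.0764 + 15.8231 + 9.1132) = 98.7705 / 31.0126 = 3.18484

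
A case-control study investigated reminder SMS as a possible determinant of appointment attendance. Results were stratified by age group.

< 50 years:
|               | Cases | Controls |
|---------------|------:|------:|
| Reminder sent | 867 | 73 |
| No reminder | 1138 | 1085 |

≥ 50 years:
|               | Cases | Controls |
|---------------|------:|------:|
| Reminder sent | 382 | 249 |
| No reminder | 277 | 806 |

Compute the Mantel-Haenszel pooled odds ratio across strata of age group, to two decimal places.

7.17

OR_MH = Σ(aᵢdᵢ/nᵢ) / Σ(bᵢcᵢ/nᵢ), where nᵢ is the stratum total.
Stratum 1 (< 50 years): n = 3163; a·d/n = 867·1085/3163 = 297.4059; b·c/n = 73·1138/3163 = 26.2643
Stratum 2 (≥ 50 years): n = 1714; a·d/n = 382·806/1714 = 179.6336; b·c/n = 249·277/1714 = 40.2410
OR_MH = (297.4059 + 179.6336) / (26.2643 + 40.2410) = 477.0395 / 66.5053 = 7.17296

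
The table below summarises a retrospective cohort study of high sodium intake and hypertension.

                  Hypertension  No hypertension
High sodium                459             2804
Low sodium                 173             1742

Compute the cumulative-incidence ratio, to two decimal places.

1.56

Cells: a = 459, b = 2804, c = 173, d = 1742.
Risk in exposed = 459/3263 = 0.14067; risk in unexposed = 173/1915 = 0.09034.
RR = 0.14067 / 0.09034 = 1.55711
The risk among the exposed is 1.56 times that among the unexposed.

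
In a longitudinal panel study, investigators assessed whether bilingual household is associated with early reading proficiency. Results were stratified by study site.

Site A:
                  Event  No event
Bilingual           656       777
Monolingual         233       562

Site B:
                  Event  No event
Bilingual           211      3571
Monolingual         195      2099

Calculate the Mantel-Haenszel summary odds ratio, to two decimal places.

OR_MH = Σ(aᵢdᵢ/nᵢ) / Σ(bᵢcᵢ/nᵢ), where nᵢ is the stratum total.
Stratum 1 (Site A): n = 2228; a·d/n = 656·562/2228 = 165.4722; b·c/n = 777·233/2228 = 81.2572
Stratum 2 (Site B): n = 6076; a·d/n = 211·2099/6076 = 72.8915; b·c/n = 3571·195/6076 = 114.6058
OR_MH = (165.4722 + 72.8915) / (81.2572 + 114.6058) = 238.3637 / 195.8630 = 1.21699

1.22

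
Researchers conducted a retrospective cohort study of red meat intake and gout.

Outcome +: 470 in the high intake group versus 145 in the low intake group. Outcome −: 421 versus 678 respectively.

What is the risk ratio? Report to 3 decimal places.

2.994

From the description: a = 470, b = 421, c = 145, d = 678.
Risk in exposed = 470/891 = 0.52750; risk in unexposed = 145/823 = 0.17618.
RR = 0.52750 / 0.17618 = 2.99400
The risk among the exposed is 2.99 times that among the unexposed.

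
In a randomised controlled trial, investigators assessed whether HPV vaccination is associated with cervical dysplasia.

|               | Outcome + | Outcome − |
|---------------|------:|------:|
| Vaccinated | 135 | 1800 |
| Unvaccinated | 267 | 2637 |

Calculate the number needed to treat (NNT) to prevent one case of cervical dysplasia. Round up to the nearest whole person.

46

Risk in treated group = 135/1935 = 0.06977; risk in control = 267/2904 = 0.09194.
Absolute risk reduction = 0.09194 − 0.06977 = 0.02217
NNT = 1 / ARR = 1 / 0.02217 = 45.096 → round up → 46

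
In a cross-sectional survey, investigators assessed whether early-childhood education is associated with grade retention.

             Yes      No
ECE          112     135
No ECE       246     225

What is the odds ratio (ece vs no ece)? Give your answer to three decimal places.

Cells: a = 112, b = 135, c = 246, d = 225.
OR = (a·d)/(b·c) = (112 × 225) / (135 × 246) = 25200 / 33210 = 0.75881
Exposure is associated with lower odds of grade retention (OR = 0.76 < 1).

0.759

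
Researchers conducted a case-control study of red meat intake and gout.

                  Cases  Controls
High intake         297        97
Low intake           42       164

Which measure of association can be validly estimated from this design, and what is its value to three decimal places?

11.956

Cells: a = 297, b = 97, c = 42, d = 164.
This is a case-control study: participants were sampled on outcome status, so risks in the source population cannot be estimated directly — relative risk is not valid here. The odds ratio is the appropriate measure.
OR = (a·d)/(b·c) = (297 × 164) / (97 × 42) = 48708 / 4074 = 11.95582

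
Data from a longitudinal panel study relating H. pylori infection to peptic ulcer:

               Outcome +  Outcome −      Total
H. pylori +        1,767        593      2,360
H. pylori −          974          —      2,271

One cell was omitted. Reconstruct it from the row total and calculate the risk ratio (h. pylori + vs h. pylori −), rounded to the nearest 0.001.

1.746

The missing cell is in the unexposed row: 2271 − 974 = 1297.
So a = 1767, b = 593, c = 974, d = 1297.
RR = [a/(a+b)] / [c/(c+d)] = (1767/2360) / (974/2271) = 0.74873/0.42889 = 1.74575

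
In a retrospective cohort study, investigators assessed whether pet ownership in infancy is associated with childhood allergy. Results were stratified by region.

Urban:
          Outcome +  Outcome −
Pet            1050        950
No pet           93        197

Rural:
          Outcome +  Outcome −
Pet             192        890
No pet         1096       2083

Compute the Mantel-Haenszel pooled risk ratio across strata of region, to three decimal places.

RR_MH = Σ(aᵢ·n₀ᵢ/nᵢ) / Σ(cᵢ·n₁ᵢ/nᵢ), with n₁ᵢ = aᵢ+bᵢ (exposed), n₀ᵢ = cᵢ+dᵢ (unexposed), nᵢ = n₁ᵢ+n₀ᵢ.
Stratum 1 (Urban): n₁ = 2000, n₀ = 290, n = 2290; a·n₀/n = 1050·290/2290 = 132.9694; c·n₁/n = 93·2000/2290 = 81.2227
Stratum 2 (Rural): n₁ = 1082, n₀ = 3179, n = 4261; a·n₀/n = 192·3179/4261 = 143.2452; c·n₁/n = 1096·1082/4261 = 278.3084
RR_MH = (132.9694 + 143.2452) / (81.2227 + 278.3084) = 276.2147 / 359.5311 = 0.76826

0.768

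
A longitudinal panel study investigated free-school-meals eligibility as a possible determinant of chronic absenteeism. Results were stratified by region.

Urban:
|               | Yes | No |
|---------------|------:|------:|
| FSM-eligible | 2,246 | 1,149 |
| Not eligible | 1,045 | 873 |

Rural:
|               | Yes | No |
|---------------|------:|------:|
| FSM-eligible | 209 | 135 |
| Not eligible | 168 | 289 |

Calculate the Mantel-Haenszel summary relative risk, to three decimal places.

RR_MH = Σ(aᵢ·n₀ᵢ/nᵢ) / Σ(cᵢ·n₁ᵢ/nᵢ), with n₁ᵢ = aᵢ+bᵢ (exposed), n₀ᵢ = cᵢ+dᵢ (unexposed), nᵢ = n₁ᵢ+n₀ᵢ.
Stratum 1 (Urban): n₁ = 3395, n₀ = 1918, n = 5313; a·n₀/n = 2246·1918/5313 = 810.8090; c·n₁/n = 1045·3395/5313 = 667.7536
Stratum 2 (Rural): n₁ = 344, n₀ = 457, n = 801; a·n₀/n = 209·457/801 = 119.2422; c·n₁/n = 168·344/801 = 72.1498
RR_MH = (810.8090 + 119.2422) / (667.7536 + 72.1498) = 930.0512 / 739.9034 = 1.25699

1.257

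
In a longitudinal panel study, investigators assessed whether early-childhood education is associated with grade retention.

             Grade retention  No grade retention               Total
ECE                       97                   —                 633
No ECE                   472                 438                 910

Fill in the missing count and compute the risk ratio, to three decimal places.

The missing cell is in the exposed row: 633 − 97 = 536.
So a = 97, b = 536, c = 472, d = 438.
RR = [a/(a+b)] / [c/(c+d)] = (97/633) / (472/910) = 0.15324/0.51868 = 0.29544

0.295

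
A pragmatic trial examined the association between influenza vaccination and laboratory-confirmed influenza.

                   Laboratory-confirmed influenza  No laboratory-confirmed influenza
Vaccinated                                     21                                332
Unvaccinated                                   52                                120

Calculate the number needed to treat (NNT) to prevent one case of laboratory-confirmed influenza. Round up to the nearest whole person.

5

Risk in treated group = 21/353 = 0.05949; risk in control = 52/172 = 0.30233.
Absolute risk reduction = 0.30233 − 0.05949 = 0.24284
NNT = 1 / ARR = 1 / 0.24284 = 4.118 → round up → 5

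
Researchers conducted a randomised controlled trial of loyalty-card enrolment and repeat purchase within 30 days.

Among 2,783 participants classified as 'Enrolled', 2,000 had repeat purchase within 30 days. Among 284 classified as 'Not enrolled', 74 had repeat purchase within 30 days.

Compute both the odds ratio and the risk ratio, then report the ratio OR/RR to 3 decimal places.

From the description: a = 2000, b = 783, c = 74, d = 210.
OR = (2000·210)/(783·74) = 420000/57942 = 7.24863
Risk in exposed = 2000/2783 = 0.71865; risk in unexposed = 74/284 = 0.26056; RR = 2.75806
OR/RR = 7.24863 / 2.75806 = 2.62816
The outcome is not rare, so the OR lies further from 1 than the RR.

2.628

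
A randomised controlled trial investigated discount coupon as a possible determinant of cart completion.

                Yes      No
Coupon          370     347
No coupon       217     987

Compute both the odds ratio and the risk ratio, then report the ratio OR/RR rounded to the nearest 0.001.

1.694

Cells: a = 370, b = 347, c = 217, d = 987.
OR = (370·987)/(347·217) = 365190/75299 = 4.84987
Risk in exposed = 370/717 = 0.51604; risk in unexposed = 217/1204 = 0.18023; RR = 2.86318
OR/RR = 4.84987 / 2.86318 = 1.69387
The outcome is not rare, so the OR lies further from 1 than the RR.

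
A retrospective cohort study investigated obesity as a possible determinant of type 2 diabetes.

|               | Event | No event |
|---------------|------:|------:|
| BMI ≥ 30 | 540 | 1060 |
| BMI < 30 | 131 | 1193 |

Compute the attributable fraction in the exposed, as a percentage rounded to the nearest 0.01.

70.68

Cells: a = 540, b = 1060, c = 131, d = 1193.
Risk in exposed = 540/1600 = 0.33750; risk in unexposed = 131/1324 = 0.09894.
RR = 0.33750/0.09894 = 3.41107
AR% = (RR − 1)/RR × 100 = (3.41107 − 1)/3.41107 × 100 = 70.6837%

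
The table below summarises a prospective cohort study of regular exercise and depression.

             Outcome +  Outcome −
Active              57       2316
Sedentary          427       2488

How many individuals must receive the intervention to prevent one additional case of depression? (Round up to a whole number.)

Risk in treated group = 57/2373 = 0.02402; risk in control = 427/2915 = 0.14648.
Absolute risk reduction = 0.14648 − 0.02402 = 0.12246
NNT = 1 / ARR = 1 / 0.12246 = 8.166 → round up → 9

9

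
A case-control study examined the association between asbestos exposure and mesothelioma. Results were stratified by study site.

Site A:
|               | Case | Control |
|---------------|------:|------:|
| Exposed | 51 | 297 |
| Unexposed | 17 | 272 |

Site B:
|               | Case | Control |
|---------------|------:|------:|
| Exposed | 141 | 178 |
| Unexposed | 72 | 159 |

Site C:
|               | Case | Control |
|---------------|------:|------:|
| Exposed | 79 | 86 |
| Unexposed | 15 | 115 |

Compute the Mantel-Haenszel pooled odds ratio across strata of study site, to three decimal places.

2.622

OR_MH = Σ(aᵢdᵢ/nᵢ) / Σ(bᵢcᵢ/nᵢ), where nᵢ is the stratum total.
Stratum 1 (Site A): n = 637; a·d/n = 51·272/637 = 21.7771; b·c/n = 297·17/637 = 7.9262
Stratum 2 (Site B): n = 550; a·d/n = 141·159/550 = 40.7618; b·c/n = 178·72/550 = 23.3018
Stratum 3 (Site C): n = 295; a·d/n = 79·115/295 = 30.7966; b·c/n = 86·15/295 = 4.3729
OR_MH = (21.7771 + 40.7618 + 30.7966) / (7.9262 + 23.3018 + 4.3729) = 93.3355 / 35.6009 = 2.62172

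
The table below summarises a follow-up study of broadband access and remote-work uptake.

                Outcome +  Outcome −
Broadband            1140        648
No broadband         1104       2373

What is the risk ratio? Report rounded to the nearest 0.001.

Cells: a = 1140, b = 648, c = 1104, d = 2373.
Risk in exposed = 1140/1788 = 0.63758; risk in unexposed = 1104/3477 = 0.31752.
RR = 0.63758 / 0.31752 = 2.00804
The risk among the exposed is 2.01 times that among the unexposed.

2.008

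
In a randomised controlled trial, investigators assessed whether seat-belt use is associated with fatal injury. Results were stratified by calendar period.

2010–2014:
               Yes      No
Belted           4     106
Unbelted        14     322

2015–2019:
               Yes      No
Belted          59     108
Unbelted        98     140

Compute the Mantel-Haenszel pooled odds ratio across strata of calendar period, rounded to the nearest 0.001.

OR_MH = Σ(aᵢdᵢ/nᵢ) / Σ(bᵢcᵢ/nᵢ), where nᵢ is the stratum total.
Stratum 1 (2010–2014): n = 446; a·d/n = 4·322/446 = 2.8879; b·c/n = 106·14/446 = 3.3274
Stratum 2 (2015–2019): n = 405; a·d/n = 59·140/405 = 20.3951; b·c/n = 108·98/405 = 26.1333
OR_MH = (2.8879 + 20.3951) / (3.3274 + 26.1333) = 23.2830 / 29.4607 = 0.79031

0.790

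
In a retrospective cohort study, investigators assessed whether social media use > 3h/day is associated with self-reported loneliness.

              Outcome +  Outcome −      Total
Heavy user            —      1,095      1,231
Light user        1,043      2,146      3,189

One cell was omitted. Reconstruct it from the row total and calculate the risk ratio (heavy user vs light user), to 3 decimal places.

0.338

The missing cell is in the exposed row: 1231 − 1095 = 136.
So a = 136, b = 1095, c = 1043, d = 2146.
RR = [a/(a+b)] / [c/(c+d)] = (136/1231) / (1043/3189) = 0.11048/0.32706 = 0.33779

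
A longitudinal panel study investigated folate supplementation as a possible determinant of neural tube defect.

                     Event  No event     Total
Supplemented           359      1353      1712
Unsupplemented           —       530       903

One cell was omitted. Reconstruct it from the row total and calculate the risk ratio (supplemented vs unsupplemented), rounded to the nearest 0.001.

The missing cell is in the unexposed row: 903 − 530 = 373.
So a = 359, b = 1353, c = 373, d = 530.
RR = [a/(a+b)] / [c/(c+d)] = (359/1712) / (373/903) = 0.20970/0.41307 = 0.50766

0.508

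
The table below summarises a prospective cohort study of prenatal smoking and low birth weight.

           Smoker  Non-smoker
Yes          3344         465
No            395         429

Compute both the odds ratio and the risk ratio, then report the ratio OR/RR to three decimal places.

4.542

Reading the table with exposure as columns: a = 3344 (Smoker, case), b = 395 (Smoker, non-case), c = 465 (Non-smoker, case), d = 429.
OR = (3344·429)/(395·465) = 1434576/183675 = 7.81040
Risk in exposed = 3344/3739 = 0.89436; risk in unexposed = 465/894 = 0.52013; RR = 1.71947
OR/RR = 7.81040 / 1.71947 = 4.54232
The outcome is not rare, so the OR lies further from 1 than the RR.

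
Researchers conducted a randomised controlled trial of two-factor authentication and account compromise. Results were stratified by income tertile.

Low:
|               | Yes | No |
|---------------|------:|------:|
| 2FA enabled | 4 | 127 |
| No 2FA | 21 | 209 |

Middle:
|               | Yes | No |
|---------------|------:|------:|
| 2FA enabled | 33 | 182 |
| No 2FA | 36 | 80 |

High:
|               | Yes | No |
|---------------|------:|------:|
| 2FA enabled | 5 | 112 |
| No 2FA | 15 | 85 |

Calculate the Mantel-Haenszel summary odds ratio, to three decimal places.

OR_MH = Σ(aᵢdᵢ/nᵢ) / Σ(bᵢcᵢ/nᵢ), where nᵢ is the stratum total.
Stratum 1 (Low): n = 361; a·d/n = 4·209/361 = 2.3158; b·c/n = 127·21/361 = 7.3878
Stratum 2 (Middle): n = 331; a·d/n = 33·80/331 = 7.9758; b·c/n = 182·36/331 = 19.7946
Stratum 3 (High): n = 217; a·d/n = 5·85/217 = 1.9585; b·c/n = 112·15/217 = 7.7419
OR_MH = (2.3158 + 7.9758 + 1.9585) / (7.3878 + 19.7946 + 7.7419) = 12.2501 / 34.9243 = 0.35076

0.351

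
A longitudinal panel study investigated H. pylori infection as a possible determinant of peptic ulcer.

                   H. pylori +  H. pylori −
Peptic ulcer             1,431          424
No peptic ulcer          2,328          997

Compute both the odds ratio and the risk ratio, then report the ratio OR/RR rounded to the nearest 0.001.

Reading the table with exposure as columns: a = 1431 (H. pylori +, case), b = 2328 (H. pylori +, non-case), c = 424 (H. pylori −, case), d = 997.
OR = (1431·997)/(2328·424) = 1426707/987072 = 1.44539
Risk in exposed = 1431/3759 = 0.38069; risk in unexposed = 424/1421 = 0.29838; RR = 1.27584
OR/RR = 1.44539 / 1.27584 = 1.13290
The outcome is not rare, so the OR lies further from 1 than the RR.

1.133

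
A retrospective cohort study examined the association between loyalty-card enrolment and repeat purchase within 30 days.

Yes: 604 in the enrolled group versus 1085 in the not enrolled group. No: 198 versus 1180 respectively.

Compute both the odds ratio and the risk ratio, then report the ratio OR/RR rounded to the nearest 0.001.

From the description: a = 604, b = 198, c = 1085, d = 1180.
OR = (604·1180)/(198·1085) = 712720/214830 = 3.31760
Risk in exposed = 604/802 = 0.75312; risk in unexposed = 1085/2265 = 0.47903; RR = 1.57218
OR/RR = 3.31760 / 1.57218 = 2.11020
The outcome is not rare, so the OR lies further from 1 than the RR.

2.110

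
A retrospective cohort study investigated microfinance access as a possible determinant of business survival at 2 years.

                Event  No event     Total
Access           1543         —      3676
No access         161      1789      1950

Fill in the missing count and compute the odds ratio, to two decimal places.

8.04

The missing cell is in the exposed row: 3676 − 1543 = 2133.
So a = 1543, b = 2133, c = 161, d = 1789.
OR = (a·d)/(b·c) = (1543 × 1789) / (2133 × 161) = 2760427 / 343413 = 8.03821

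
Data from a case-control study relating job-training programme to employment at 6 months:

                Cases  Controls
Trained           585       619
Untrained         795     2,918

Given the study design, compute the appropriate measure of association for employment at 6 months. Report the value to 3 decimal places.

Cells: a = 585, b = 619, c = 795, d = 2918.
This is a case-control study: participants were sampled on outcome status, so risks in the source population cannot be estimated directly — relative risk is not valid here. The odds ratio is the appropriate measure.
OR = (a·d)/(b·c) = (585 × 2918) / (619 × 795) = 1707030 / 492105 = 3.46883

3.469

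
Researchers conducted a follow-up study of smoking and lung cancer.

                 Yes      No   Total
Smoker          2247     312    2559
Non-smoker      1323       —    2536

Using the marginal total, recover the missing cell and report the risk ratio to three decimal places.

1.683

The missing cell is in the unexposed row: 2536 − 1323 = 1213.
So a = 2247, b = 312, c = 1323, d = 1213.
RR = [a/(a+b)] / [c/(c+d)] = (2247/2559) / (1323/2536) = 0.87808/0.52169 = 1.68315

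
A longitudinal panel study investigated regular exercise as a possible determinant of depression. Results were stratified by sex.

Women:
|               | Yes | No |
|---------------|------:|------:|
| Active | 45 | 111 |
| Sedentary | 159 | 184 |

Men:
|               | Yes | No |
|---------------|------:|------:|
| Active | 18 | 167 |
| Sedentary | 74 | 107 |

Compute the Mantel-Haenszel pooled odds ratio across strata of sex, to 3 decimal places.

OR_MH = Σ(aᵢdᵢ/nᵢ) / Σ(bᵢcᵢ/nᵢ), where nᵢ is the stratum total.
Stratum 1 (Women): n = 499; a·d/n = 45·184/499 = 16.5932; b·c/n = 111·159/499 = 35.3687
Stratum 2 (Men): n = 366; a·d/n = 18·107/366 = 5.2623; b·c/n = 167·74/366 = 33.7650
OR_MH = (16.5932 + 5.2623) / (35.3687 + 33.7650) = 21.8555 / 69.1338 = 0.31613

0.316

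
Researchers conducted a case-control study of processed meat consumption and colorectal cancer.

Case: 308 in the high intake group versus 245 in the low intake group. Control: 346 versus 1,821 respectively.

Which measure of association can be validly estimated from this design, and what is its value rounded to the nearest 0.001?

From the description: a = 308, b = 346, c = 245, d = 1821.
This is a case-control study: participants were sampled on outcome status, so risks in the source population cannot be estimated directly — relative risk is not valid here. The odds ratio is the appropriate measure.
OR = (a·d)/(b·c) = (308 × 1821) / (346 × 245) = 560868 / 84770 = 6.61635

6.616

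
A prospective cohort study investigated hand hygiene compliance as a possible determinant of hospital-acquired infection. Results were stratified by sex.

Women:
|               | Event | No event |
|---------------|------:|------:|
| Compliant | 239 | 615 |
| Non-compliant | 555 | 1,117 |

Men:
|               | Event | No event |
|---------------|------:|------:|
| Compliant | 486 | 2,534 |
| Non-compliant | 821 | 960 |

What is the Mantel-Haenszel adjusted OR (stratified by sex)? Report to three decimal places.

OR_MH = Σ(aᵢdᵢ/nᵢ) / Σ(bᵢcᵢ/nᵢ), where nᵢ is the stratum total.
Stratum 1 (Women): n = 2526; a·d/n = 239·1117/2526 = 105.6861; b·c/n = 615·555/2526 = 135.1247
Stratum 2 (Men): n = 4801; a·d/n = 486·960/4801 = 97.1798; b·c/n = 2534·821/4801 = 433.3293
OR_MH = (105.6861 + 97.1798) / (135.1247 + 433.3293) = 202.8658 / 568.4540 = 0.35687

0.357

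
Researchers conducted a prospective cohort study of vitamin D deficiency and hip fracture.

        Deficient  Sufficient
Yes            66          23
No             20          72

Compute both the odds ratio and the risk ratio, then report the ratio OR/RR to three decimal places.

3.259

Reading the table with exposure as columns: a = 66 (Deficient, case), b = 20 (Deficient, non-case), c = 23 (Sufficient, case), d = 72.
OR = (66·72)/(20·23) = 4752/460 = 10.33043
Risk in exposed = 66/86 = 0.76744; risk in unexposed = 23/95 = 0.24211; RR = 3.16987
OR/RR = 10.33043 / 3.16987 = 3.25895
The outcome is not rare, so the OR lies further from 1 than the RR.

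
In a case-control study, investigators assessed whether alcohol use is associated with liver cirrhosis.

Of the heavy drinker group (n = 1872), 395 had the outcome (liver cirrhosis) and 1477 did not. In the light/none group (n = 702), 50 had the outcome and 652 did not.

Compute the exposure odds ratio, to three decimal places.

From the description: a = 395, b = 1477, c = 50, d = 652.
OR = (a·d)/(b·c) = (395 × 652) / (1477 × 50) = 257540 / 73850 = 3.48734
The odds of liver cirrhosis are about 3.49 times as high in the heavy drinker group.

3.487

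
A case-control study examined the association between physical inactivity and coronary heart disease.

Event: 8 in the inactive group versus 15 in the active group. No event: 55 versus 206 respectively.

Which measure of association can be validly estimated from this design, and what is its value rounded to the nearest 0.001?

1.998

From the description: a = 8, b = 55, c = 15, d = 206.
This is a case-control study: participants were sampled on outcome status, so risks in the source population cannot be estimated directly — relative risk is not valid here. The odds ratio is the appropriate measure.
OR = (a·d)/(b·c) = (8 × 206) / (55 × 15) = 1648 / 825 = 1.99758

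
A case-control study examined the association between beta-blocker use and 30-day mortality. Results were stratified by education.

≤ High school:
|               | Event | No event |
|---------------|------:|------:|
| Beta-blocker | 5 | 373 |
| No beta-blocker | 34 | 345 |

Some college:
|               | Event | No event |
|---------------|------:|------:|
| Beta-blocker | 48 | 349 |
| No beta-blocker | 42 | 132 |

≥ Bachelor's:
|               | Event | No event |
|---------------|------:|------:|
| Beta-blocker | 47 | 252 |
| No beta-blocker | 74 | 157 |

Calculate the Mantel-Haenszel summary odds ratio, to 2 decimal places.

OR_MH = Σ(aᵢdᵢ/nᵢ) / Σ(bᵢcᵢ/nᵢ), where nᵢ is the stratum total.
Stratum 1 (≤ High school): n = 757; a·d/n = 5·345/757 = 2.2787; b·c/n = 373·34/757 = 16.7530
Stratum 2 (Some college): n = 571; a·d/n = 48·132/571 = 11.0963; b·c/n = 349·42/571 = 25.6708
Stratum 3 (≥ Bachelor's): n = 530; a·d/n = 47·157/530 = 13.9226; b·c/n = 252·74/530 = 35.1849
OR_MH = (2.2787 + 11.0963 + 13.9226) / (16.7530 + 25.6708 + 35.1849) = 27.2977 / 77.6086 = 0.35174

0.35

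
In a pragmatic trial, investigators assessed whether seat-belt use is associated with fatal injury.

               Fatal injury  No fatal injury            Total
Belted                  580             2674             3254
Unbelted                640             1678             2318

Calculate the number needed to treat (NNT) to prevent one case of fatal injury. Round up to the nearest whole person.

11

Risk in treated group = 580/3254 = 0.17824; risk in control = 640/2318 = 0.27610.
Absolute risk reduction = 0.27610 − 0.17824 = 0.09786
NNT = 1 / ARR = 1 / 0.09786 = 10.219 → round up → 11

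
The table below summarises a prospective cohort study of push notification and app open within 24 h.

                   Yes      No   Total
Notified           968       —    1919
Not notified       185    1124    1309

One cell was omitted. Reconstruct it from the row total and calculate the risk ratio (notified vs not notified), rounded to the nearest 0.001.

3.569

The missing cell is in the exposed row: 1919 − 968 = 951.
So a = 968, b = 951, c = 185, d = 1124.
RR = [a/(a+b)] / [c/(c+d)] = (968/1919) / (185/1309) = 0.50443/0.14133 = 3.56918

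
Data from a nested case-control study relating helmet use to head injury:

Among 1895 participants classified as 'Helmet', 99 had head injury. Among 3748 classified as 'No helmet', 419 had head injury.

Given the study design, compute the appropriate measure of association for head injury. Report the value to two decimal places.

From the description: a = 99, b = 1796, c = 419, d = 3329.
This is a nested case-control study: participants were sampled on outcome status, so risks in the source population cannot be estimated directly — relative risk is not valid here. The odds ratio is the appropriate measure.
OR = (a·d)/(b·c) = (99 × 3329) / (1796 × 419) = 329571 / 752524 = 0.43795

0.44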